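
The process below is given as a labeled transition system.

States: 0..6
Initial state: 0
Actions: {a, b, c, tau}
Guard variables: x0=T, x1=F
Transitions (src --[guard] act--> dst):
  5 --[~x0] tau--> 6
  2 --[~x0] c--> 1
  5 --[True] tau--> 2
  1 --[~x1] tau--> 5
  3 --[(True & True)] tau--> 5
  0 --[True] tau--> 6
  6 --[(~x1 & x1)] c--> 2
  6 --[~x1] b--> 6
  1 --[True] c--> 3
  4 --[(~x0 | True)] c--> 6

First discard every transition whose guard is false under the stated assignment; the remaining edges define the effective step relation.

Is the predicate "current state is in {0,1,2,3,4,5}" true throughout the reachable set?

Allowed set {0,1,2,3,4,5}
Reachable = {0,6}
  0: ✓
  6: outside
reach 6 via tau — violates

Answer: INVARIANT VIOLATED at state 6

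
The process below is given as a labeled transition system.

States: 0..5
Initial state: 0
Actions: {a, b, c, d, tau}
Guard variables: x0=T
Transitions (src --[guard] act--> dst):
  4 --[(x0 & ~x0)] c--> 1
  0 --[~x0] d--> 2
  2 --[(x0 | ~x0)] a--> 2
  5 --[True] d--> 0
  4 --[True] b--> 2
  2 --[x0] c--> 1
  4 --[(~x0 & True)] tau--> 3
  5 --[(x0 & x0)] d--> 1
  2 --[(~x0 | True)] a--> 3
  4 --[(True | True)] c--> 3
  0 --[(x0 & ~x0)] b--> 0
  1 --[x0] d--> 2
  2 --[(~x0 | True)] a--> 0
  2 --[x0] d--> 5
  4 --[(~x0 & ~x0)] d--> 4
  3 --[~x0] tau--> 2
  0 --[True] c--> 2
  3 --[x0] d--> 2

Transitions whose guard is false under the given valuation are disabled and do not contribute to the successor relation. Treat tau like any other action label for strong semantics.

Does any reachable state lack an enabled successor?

Answer: DEADLOCK-FREE

Analysis:
R = {0,1,2,3,5}
  0: c→2  [1 out]
  1: d→2  [1 out]
  2: a→0  a→2  a→3  c→1  d→5  [5 out]
  3: d→2  [1 out]
  5: d→0  d→1  [2 out]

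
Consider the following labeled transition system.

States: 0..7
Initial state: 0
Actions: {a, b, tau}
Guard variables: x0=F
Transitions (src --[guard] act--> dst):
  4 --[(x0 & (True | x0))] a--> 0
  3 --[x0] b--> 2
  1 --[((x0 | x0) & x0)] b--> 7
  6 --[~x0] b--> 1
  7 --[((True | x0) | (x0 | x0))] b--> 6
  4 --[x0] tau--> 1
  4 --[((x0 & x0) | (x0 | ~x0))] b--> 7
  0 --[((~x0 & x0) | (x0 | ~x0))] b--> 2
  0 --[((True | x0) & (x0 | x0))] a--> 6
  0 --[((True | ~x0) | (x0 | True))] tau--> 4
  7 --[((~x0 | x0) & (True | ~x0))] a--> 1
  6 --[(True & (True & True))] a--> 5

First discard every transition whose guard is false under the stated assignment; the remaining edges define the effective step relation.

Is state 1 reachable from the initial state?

Answer: REACHABLE

Trace:
Guard filter leaves 7 enabled edge(s).
Layer 0: {0}
Layer 1: {2,4}  total {0,2,4}
Layer 2: {7}  total {0,2,4,7}
Layer 3: {1,6}  total {0,1,2,4,6,7}
Layer 4: {5}  total {0,1,2,4,5,6,7}
Reachable = {0,1,2,4,5,6,7}
Path to 1: tau·b·a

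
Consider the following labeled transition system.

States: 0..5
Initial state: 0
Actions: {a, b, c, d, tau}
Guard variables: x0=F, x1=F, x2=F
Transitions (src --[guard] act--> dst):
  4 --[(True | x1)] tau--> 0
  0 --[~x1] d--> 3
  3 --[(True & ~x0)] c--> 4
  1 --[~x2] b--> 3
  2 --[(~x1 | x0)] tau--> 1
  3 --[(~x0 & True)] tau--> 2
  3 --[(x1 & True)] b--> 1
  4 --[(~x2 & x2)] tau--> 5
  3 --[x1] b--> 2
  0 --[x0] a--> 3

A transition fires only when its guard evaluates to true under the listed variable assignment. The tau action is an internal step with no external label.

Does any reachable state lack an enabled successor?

Answer: DEADLOCK-FREE

Working:
R = {0,1,2,3,4}
  0: d→3  [1 exit(s)]
  1: b→3  [1 exit(s)]
  2: tau→1  [1 exit(s)]
  3: c→4  tau→2  [2 exit(s)]
  4: tau→0  [1 exit(s)]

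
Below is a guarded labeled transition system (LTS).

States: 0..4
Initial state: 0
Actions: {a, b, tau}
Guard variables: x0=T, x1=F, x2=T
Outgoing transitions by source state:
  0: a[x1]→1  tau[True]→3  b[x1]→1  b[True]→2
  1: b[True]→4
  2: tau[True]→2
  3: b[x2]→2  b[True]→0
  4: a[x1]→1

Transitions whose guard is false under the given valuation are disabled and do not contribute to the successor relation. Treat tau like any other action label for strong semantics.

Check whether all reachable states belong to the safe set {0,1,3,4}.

Answer: INVARIANT VIOLATED at state 2

Working:
Inv-set: {0,1,3,4}
Reach set: {0,2,3}
  0: ✓
  2: VIOLATES
  3: ✓
counterexample path to 2: b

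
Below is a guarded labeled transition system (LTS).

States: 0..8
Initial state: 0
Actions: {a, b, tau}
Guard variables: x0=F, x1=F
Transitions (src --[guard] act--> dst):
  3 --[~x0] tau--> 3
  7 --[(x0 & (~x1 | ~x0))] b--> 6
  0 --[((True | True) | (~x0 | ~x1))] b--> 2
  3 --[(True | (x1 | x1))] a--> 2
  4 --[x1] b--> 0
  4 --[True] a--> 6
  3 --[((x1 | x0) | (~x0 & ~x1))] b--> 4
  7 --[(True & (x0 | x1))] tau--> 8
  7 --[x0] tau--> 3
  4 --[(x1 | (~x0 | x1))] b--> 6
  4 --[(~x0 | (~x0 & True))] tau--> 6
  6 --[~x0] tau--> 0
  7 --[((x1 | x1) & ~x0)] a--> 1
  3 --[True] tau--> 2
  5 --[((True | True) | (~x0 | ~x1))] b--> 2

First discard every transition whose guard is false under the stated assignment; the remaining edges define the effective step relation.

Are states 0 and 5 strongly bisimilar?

Answer: BISIMILAR

Working:
Compute ~ classes (split until stable):
  P[0] = {{0,1,2,3,4,5,6,7,8}}
  P[1] = {{0,5},{1,2,7,8},{3,4},{6}}
  P[2] = {{0,5},{1,2,7,8},{3},{4},{6}}
5 equivalence class(es) (converged in 3)
0∈{0,5}, 5∈{0,5}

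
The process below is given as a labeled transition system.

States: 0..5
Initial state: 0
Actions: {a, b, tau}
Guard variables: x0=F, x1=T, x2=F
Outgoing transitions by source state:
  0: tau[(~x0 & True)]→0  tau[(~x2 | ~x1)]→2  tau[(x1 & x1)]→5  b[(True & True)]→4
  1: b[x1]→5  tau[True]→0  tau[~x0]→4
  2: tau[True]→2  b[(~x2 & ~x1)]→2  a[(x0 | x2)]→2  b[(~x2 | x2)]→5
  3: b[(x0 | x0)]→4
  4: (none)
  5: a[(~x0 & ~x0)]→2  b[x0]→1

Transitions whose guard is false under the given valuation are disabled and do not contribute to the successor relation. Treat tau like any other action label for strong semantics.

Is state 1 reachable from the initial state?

Answer: UNREACHABLE

Analysis:
After dropping false guards: 10 live edges.
depth 0: {0}
depth 1: {2,4,5}  cumulative {0,2,4,5}
R = {0,2,4,5}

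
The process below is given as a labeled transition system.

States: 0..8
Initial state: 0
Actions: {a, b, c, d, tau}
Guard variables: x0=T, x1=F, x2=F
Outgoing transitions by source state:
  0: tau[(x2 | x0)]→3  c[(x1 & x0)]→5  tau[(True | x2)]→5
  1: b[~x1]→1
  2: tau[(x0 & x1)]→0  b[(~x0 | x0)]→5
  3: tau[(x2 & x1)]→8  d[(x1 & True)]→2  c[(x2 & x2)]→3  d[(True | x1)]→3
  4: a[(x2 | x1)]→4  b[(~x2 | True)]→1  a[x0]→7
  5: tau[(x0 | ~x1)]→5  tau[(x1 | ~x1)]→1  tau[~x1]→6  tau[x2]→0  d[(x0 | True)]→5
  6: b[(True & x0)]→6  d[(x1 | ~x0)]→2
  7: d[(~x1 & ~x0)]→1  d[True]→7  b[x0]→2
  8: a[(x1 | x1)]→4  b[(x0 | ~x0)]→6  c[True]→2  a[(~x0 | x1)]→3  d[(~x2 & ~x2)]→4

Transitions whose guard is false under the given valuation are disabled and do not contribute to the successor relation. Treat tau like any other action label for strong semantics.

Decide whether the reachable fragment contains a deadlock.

Reachable = {0,1,3,5,6}
  0: tau→3  tau→5  [2 exit(s)]
  1: b→1  [1 exit(s)]
  3: d→3  [1 exit(s)]
  5: d→5  tau→1  tau→5  tau→6  [4 exit(s)]
  6: b→6  [1 exit(s)]

Answer: DEADLOCK-FREE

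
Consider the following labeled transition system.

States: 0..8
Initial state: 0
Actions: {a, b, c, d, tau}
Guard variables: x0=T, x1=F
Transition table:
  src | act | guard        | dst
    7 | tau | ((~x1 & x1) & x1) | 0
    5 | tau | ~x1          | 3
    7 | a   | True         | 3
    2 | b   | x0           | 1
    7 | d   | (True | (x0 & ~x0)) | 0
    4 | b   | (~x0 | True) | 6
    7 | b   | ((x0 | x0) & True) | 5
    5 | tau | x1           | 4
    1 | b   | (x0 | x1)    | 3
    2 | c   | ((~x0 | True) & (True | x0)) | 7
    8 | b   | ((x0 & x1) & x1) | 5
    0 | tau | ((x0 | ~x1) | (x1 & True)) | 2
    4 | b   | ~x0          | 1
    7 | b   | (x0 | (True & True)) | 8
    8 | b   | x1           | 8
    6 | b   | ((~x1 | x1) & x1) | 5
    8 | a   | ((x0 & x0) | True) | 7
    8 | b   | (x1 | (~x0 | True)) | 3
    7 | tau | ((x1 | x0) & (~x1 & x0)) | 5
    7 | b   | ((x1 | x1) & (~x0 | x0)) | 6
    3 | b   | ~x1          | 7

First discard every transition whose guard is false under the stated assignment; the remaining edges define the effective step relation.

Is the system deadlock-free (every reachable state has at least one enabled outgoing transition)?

Answer: DEADLOCK-FREE

Working:
Reachable = {0,1,2,3,5,7,8}
  0: tau→2  [deg 1]
  1: b→3  [deg 1]
  2: b→1  c→7  [deg 2]
  3: b→7  [deg 1]
  5: tau→3  [deg 1]
  7: a→3  b→5  b→8  d→0  tau→5  [deg 5]
  8: a→7  b→3  [deg 2]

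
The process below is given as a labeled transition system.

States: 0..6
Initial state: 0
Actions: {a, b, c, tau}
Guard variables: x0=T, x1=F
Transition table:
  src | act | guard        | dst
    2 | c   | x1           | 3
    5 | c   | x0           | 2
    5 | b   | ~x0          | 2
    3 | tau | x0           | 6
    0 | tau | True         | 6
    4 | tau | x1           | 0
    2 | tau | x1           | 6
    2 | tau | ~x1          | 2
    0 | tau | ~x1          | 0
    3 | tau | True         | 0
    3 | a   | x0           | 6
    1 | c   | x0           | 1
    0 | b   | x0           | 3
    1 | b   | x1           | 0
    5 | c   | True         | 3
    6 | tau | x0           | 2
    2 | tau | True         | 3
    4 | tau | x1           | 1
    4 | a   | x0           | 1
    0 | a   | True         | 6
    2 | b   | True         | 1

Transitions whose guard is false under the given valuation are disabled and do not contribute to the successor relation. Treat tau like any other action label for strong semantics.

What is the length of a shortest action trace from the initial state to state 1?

Answer: 3

Working:
BFS to 1:
  L0 = {0}
  L1 = {3,6}
  L2 = {2}
  L3 = {1}
first hit 1 at d=3 via a·tau·b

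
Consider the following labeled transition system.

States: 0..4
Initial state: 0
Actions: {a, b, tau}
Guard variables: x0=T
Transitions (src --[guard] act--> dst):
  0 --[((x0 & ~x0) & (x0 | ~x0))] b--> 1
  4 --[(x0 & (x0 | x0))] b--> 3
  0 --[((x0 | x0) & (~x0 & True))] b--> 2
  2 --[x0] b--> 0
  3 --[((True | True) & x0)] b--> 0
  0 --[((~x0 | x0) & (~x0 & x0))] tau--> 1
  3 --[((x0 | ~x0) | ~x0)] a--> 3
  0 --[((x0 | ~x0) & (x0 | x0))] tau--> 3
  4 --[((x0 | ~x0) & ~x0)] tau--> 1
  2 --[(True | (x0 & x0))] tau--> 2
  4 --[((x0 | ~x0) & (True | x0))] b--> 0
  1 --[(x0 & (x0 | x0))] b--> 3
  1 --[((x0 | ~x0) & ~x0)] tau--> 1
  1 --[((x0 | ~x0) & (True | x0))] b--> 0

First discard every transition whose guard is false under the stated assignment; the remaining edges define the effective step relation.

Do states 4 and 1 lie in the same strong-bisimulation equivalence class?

Answer: BISIMILAR

Trace:
Bisimulation quotient by refinement:
  round 0: {{0,1,2,3,4}}
  round 1: {{0},{1,4},{2},{3}}
4 equivalence class(es) (converged in 2)
class of 4: {1,4}; class of 1: {1,4}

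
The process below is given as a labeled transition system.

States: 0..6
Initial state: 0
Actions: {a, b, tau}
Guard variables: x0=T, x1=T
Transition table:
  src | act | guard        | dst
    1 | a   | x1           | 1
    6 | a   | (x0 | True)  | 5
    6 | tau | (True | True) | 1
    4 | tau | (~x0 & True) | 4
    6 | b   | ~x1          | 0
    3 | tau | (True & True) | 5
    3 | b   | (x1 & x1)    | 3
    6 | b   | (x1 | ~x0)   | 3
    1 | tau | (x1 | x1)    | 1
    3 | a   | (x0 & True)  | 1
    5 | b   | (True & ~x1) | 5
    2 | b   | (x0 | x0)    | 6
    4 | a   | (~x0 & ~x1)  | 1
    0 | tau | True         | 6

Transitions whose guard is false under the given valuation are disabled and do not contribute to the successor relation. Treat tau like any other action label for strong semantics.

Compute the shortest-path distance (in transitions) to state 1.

Breadth-first toward 1:
  depth 0: {0}
  depth 1: {6}
  depth 2: {1,3,5}
depth(1)=2, e.g. tau·tau

Answer: 2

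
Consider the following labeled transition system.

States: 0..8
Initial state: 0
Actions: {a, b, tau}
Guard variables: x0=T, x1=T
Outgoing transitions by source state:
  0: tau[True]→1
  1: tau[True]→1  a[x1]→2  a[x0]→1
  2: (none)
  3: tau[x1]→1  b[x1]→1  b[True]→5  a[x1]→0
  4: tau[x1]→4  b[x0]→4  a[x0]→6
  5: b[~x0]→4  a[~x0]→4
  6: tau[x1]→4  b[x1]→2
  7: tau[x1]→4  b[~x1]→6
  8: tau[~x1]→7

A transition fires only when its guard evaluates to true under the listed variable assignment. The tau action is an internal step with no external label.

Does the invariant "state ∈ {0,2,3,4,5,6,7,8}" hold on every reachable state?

Safe = {0,2,3,4,5,6,7,8}
Reach set: {0,1,2}
  0: safe
  1: VIOLATES
  2: safe
counterexample path to 1: tau

Answer: INVARIANT VIOLATED at state 1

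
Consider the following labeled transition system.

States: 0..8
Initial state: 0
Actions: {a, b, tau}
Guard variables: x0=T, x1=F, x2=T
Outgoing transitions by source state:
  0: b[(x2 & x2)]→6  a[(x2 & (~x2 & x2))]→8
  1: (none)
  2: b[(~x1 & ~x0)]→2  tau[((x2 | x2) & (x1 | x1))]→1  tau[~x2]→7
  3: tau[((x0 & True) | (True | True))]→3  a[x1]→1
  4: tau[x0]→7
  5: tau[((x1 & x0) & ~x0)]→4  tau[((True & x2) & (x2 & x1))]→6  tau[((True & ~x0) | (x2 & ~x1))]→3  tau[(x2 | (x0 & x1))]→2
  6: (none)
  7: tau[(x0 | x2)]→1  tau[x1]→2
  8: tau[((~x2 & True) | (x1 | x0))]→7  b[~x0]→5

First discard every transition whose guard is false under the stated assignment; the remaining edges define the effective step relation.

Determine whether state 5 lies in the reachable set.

Answer: UNREACHABLE

Analysis:
Guard filter leaves 7 enabled edge(s).
depth 0: {0}
depth 1: {6}  now seen {0,6}
Reachable = {0,6}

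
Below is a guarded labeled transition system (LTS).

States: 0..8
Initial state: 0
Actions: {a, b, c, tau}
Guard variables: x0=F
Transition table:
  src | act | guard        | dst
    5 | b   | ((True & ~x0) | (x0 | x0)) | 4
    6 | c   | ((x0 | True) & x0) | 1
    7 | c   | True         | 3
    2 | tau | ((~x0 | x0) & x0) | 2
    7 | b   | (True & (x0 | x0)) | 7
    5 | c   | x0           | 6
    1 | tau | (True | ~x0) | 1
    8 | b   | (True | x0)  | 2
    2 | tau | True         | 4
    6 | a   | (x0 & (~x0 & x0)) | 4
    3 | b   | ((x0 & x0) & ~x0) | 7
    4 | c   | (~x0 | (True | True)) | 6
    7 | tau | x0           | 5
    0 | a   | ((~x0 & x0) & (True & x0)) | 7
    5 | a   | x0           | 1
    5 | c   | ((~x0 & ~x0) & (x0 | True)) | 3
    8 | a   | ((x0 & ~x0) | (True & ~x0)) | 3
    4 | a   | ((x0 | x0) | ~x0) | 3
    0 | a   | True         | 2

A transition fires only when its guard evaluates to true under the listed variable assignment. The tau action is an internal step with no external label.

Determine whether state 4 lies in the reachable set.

Answer: REACHABLE

Analysis:
After dropping false guards: 10 live edges.
depth 0: {0}
depth 1: {2}  now seen {0,2}
depth 2: {4}  now seen {0,2,4}
depth 3: {3,6}  now seen {0,2,3,4,6}
Reachable = {0,2,3,4,6}
witness 4: a·tau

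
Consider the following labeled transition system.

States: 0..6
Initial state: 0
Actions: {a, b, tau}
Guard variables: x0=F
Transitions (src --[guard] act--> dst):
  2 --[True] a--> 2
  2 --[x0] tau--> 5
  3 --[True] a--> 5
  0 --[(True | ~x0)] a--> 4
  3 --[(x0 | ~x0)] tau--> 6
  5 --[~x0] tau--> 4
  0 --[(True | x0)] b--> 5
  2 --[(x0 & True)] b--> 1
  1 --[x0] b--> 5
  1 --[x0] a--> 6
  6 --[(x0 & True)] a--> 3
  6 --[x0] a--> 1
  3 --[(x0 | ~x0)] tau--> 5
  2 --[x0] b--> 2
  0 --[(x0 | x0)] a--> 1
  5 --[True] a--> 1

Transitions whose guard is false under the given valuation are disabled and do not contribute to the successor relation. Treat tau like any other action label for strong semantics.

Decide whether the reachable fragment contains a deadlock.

Reach set: {0,1,4,5}
  0: a→4  b→5  [deg 2]
  1: ∅  [no exit]
  4: ∅  [no exit]
  5: a→1  tau→4  [deg 2]
Path to 1: b·a

Answer: DEADLOCK at state 1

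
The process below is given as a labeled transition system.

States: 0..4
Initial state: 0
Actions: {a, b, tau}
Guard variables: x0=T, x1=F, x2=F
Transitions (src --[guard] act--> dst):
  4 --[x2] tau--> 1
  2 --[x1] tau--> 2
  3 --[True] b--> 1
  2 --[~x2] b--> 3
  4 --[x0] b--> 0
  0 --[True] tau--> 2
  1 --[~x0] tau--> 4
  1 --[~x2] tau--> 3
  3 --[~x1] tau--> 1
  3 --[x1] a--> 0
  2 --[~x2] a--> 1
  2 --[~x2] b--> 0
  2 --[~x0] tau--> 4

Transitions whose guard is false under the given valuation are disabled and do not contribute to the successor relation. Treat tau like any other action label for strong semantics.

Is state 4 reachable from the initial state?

Guard filter leaves 8 enabled edge(s).
depth 0: {0}
depth 1: {2}  total {0,2}
depth 2: {1,3}  total {0,1,2,3}
Reachable = {0,1,2,3}

Answer: UNREACHABLE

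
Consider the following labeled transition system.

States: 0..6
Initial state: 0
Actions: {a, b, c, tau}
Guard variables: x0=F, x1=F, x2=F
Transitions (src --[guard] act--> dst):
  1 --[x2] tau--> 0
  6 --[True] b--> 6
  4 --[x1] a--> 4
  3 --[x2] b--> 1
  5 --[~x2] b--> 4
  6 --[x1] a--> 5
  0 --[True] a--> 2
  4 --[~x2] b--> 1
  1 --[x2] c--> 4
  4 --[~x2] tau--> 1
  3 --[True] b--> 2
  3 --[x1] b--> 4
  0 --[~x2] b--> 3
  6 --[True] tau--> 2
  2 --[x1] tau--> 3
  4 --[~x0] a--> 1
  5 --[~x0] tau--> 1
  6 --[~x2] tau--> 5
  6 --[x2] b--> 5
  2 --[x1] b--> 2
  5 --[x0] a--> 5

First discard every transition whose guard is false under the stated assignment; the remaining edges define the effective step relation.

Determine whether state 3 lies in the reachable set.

After dropping false guards: 11 live edges.
Layer 0: {0}
Layer 1: {2,3}  now seen {0,2,3}
R = {0,2,3}
witness 3: b

Answer: REACHABLE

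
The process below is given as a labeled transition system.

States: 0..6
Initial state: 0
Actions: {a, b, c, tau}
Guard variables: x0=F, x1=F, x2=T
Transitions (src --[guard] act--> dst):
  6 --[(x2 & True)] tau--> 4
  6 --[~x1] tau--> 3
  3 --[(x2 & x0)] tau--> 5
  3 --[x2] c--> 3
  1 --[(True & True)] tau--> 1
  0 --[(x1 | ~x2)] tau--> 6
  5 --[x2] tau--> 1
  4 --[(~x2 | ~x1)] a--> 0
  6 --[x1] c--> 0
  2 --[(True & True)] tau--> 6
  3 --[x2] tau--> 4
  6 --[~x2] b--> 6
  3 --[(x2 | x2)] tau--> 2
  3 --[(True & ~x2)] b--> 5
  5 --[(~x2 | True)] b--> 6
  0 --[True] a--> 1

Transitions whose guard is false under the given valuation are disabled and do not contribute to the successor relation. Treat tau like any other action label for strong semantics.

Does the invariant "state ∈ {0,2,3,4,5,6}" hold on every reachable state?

Answer: INVARIANT VIOLATED at state 1

Trace:
Inv-set: {0,2,3,4,5,6}
Reach set: {0,1}
  0: ✓
  1: ✗ unsafe
reach 1 via a — violates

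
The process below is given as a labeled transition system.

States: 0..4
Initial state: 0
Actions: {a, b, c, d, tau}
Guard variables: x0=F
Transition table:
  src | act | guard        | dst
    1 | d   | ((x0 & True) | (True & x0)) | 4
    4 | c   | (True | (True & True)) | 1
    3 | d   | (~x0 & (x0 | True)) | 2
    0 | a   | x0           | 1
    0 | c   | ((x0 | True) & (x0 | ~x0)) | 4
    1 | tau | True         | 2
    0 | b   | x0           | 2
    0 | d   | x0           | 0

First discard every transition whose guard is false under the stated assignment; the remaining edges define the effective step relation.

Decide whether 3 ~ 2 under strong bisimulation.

Answer: NOT BISIMILAR

Trace:
Compute ~ classes (split until stable):
  P[0] = {{0,1,2,3,4}}
  P[1] = {{0,4},{1},{2},{3}}
  P[2] = {{0},{1},{2},{3},{4}}
Fixed point at round 3; 5 class(es).
3∈{3}, 2∈{2}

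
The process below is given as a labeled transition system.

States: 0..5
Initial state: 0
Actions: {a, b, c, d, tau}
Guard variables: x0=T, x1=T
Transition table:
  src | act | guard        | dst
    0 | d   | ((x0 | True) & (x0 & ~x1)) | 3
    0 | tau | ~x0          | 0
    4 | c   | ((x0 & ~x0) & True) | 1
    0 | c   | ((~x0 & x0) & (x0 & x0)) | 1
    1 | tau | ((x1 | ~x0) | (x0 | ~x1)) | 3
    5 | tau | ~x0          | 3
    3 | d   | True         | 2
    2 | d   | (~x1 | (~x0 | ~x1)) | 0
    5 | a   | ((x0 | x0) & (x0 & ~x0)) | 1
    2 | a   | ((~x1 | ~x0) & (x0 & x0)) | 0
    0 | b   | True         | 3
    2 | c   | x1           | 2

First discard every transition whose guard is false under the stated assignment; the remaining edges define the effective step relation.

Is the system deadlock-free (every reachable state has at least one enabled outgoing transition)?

Answer: DEADLOCK-FREE

Trace:
R = {0,2,3}
  0: b→3  [1 exit(s)]
  2: c→2  [1 exit(s)]
  3: d→2  [1 exit(s)]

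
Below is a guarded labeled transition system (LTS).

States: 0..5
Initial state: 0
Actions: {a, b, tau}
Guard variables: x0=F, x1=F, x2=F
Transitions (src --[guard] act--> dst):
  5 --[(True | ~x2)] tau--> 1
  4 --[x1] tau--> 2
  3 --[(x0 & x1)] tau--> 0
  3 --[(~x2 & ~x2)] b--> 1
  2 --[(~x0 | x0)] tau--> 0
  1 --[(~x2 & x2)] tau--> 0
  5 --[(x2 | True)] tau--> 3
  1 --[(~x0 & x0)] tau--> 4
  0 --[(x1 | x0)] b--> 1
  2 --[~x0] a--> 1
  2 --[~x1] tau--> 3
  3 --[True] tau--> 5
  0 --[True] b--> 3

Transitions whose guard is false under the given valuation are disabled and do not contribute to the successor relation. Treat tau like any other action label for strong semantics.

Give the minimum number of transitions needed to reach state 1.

Answer: 2

Trace:
Layered search for 1:
  Layer 0: {0}
  Layer 1: {3}
  Layer 2: {1,5}
first hit 1 at d=2 via b·b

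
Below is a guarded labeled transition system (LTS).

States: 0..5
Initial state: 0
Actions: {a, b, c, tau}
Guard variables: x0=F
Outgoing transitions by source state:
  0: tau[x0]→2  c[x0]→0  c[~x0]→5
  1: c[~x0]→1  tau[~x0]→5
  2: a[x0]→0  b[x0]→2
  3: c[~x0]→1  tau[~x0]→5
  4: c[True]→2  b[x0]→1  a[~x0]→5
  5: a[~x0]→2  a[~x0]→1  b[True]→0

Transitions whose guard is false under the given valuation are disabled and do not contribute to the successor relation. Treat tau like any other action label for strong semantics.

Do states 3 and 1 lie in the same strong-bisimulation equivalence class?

Answer: BISIMILAR

Trace:
Compute ~ classes (split until stable):
  P[0] = {{0,1,2,3,4,5}}
  P[1] = {{0},{1,3},{2},{4},{5}}
stable after 2 split(s): 5 block(s)
[3]={1,3}  [1]={1,3}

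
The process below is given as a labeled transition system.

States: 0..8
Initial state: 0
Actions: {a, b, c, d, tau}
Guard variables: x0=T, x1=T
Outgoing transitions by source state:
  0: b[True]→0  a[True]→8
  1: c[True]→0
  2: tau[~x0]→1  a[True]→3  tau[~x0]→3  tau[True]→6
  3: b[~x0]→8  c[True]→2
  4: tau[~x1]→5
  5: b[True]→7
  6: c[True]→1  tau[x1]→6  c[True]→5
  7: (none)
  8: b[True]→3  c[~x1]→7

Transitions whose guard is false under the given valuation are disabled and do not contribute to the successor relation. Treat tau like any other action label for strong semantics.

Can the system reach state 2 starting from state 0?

After dropping false guards: 11 live edges.
L0 = {0}
L1 = {8}  cumulative {0,8}
L2 = {3}  cumulative {0,3,8}
L3 = {2}  cumulative {0,2,3,8}
L4 = {6}  cumulative {0,2,3,6,8}
L5 = {1,5}  cumulative {0,1,2,3,5,6,8}
L6 = {7}  cumulative {0,1,2,3,5,6,7,8}
R = {0,1,2,3,5,6,7,8}
trace reaching 2: a·b·c

Answer: REACHABLE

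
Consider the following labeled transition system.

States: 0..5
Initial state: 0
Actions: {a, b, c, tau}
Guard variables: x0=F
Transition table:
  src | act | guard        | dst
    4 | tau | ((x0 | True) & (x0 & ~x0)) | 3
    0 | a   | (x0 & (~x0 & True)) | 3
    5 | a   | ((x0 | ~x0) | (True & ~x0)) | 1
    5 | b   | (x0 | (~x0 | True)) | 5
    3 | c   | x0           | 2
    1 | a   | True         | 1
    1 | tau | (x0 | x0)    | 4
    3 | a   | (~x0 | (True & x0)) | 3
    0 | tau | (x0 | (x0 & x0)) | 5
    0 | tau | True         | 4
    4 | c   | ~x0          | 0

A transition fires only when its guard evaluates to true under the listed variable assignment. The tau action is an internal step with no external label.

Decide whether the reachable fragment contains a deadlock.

Reachable = {0,4}
  0: tau→4  [deg 1]
  4: c→0  [deg 1]

Answer: DEADLOCK-FREE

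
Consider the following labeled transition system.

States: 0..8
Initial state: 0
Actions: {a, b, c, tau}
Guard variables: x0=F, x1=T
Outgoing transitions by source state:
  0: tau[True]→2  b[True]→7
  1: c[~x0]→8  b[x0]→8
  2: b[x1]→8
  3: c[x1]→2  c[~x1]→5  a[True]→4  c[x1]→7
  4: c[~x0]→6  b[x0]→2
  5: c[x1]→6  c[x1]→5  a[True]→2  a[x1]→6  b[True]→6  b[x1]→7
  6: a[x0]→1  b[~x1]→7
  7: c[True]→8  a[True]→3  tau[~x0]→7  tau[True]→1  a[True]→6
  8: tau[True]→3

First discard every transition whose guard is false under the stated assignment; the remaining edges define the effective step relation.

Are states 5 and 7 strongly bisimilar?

Bisimulation quotient by refinement:
  round 0: {{0,1,2,3,4,5,6,7,8}}
  round 1: {{0},{1,4},{2},{3},{5},{6},{7},{8}}
  round 2: {{0},{1},{2},{3},{4},{5},{6},{7},{8}}
stable after 3 split(s): 9 block(s)
[5]={5}  [7]={7}

Answer: NOT BISIMILAR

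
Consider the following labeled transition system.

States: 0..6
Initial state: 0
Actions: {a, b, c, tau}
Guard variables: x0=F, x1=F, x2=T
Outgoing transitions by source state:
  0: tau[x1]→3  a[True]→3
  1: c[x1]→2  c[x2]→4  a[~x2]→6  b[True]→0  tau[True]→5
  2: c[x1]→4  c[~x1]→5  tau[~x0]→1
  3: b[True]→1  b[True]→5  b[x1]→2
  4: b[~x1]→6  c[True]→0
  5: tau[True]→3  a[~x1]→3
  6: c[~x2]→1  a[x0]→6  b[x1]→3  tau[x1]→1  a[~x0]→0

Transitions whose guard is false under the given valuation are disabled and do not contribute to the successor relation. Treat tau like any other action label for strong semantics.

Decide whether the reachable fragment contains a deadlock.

Answer: DEADLOCK-FREE

Trace:
Reach set: {0,1,3,4,5,6}
  0: a→3  [deg 1]
  1: b→0  c→4  tau→5  [deg 3]
  3: b→1  b→5  [deg 2]
  4: b→6  c→0  [deg 2]
  5: a→3  tau→3  [deg 2]
  6: a→0  [deg 1]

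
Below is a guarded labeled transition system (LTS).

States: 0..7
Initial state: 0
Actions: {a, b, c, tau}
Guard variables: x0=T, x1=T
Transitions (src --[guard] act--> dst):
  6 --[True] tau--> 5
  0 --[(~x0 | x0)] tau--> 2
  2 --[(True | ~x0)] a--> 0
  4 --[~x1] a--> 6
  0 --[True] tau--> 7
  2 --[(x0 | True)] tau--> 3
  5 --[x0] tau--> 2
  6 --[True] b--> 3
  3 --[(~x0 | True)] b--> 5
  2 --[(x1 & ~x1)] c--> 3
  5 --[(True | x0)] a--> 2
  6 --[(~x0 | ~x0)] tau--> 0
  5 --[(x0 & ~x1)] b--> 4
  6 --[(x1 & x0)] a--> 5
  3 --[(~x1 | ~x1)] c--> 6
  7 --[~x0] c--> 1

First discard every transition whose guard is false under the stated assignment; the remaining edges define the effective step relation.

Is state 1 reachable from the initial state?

Answer: UNREACHABLE

Analysis:
After dropping false guards: 10 live edges.
Layer 0: {0}
Layer 1: {2,7}  total {0,2,7}
Layer 2: {3}  total {0,2,3,7}
Layer 3: {5}  total {0,2,3,5,7}
Reach set: {0,2,3,5,7}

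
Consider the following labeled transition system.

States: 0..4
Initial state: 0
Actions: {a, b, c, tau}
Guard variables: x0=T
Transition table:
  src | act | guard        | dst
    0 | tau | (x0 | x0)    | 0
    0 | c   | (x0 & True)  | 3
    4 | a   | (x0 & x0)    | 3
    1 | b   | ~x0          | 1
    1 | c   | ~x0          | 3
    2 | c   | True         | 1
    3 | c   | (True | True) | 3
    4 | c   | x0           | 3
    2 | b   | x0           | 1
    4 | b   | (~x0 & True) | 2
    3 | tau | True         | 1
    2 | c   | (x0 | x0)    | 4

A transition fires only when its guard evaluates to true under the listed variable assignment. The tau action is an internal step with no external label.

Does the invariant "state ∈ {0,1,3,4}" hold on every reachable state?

Inv-set: {0,1,3,4}
Reachable = {0,1,3}
  0: safe
  1: safe
  3: safe

Answer: INVARIANT HOLDS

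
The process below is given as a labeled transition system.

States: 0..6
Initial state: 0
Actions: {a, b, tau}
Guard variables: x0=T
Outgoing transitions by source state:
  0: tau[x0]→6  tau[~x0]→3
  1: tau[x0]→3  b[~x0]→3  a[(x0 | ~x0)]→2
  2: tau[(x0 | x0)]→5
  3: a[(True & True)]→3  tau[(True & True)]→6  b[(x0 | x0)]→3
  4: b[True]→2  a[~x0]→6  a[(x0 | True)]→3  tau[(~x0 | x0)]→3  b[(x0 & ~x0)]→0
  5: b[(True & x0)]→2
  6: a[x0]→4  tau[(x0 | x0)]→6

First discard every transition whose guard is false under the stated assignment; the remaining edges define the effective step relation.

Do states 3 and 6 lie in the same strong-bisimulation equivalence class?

Answer: NOT BISIMILAR

Trace:
Bisimulation quotient by refinement:
  round 0: {{0,1,2,3,4,5,6}}
  round 1: {{0,2},{1,6},{3,4},{5}}
  round 2: {{0},{1},{2},{3},{4},{5},{6}}
7 equivalence class(es) (converged in 3)
3∈{3}, 6∈{6}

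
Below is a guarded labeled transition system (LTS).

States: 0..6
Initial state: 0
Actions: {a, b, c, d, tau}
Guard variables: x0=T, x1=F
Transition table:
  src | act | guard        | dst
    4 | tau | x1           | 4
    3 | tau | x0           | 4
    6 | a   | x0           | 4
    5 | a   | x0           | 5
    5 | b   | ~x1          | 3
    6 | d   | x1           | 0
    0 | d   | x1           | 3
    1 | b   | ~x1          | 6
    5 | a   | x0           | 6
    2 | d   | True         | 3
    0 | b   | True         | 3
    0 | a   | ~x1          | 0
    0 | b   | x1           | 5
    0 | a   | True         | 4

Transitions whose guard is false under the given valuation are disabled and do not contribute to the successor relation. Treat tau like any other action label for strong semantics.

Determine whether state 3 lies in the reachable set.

After dropping false guards: 10 live edges.
L0 = {0}
L1 = {3,4}  cumulative {0,3,4}
Reachable = {0,3,4}
witness 3: b

Answer: REACHABLE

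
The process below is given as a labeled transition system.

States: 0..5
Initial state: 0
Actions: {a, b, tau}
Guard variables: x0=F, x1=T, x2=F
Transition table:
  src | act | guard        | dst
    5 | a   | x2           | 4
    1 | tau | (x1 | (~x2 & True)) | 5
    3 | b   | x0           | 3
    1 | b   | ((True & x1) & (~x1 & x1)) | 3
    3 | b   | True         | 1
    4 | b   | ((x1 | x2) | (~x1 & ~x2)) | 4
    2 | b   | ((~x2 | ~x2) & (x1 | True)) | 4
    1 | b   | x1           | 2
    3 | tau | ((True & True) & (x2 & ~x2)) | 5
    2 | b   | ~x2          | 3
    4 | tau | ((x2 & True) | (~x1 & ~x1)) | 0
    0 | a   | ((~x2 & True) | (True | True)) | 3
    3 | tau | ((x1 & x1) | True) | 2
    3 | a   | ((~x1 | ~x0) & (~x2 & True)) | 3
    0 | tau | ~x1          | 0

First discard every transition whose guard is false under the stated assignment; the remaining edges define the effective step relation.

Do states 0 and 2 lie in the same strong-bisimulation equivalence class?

Refine partition for ~:
  P[0] = {{0,1,2,3,4,5}}
  P[1] = {{0},{1},{2,4},{3},{5}}
  P[2] = {{0},{1},{2},{3},{4},{5}}
stable after 3 split(s): 6 block(s)
[0]={0}  [2]={2}

Answer: NOT BISIMILAR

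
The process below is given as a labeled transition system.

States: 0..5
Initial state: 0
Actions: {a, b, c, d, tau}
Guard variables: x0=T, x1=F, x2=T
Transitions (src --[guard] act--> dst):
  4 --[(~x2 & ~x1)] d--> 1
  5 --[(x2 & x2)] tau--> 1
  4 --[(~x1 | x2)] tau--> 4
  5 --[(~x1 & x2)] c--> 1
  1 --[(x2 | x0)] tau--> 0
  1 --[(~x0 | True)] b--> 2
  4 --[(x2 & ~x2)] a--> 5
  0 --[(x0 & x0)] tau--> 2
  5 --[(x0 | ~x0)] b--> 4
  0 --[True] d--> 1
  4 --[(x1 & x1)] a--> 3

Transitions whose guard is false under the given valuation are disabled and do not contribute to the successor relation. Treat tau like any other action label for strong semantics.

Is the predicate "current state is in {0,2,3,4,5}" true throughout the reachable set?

Safe = {0,2,3,4,5}
Reachable = {0,1,2}
  0: ok
  1: ✗ unsafe
  2: ok
witness against invariant: d → 1

Answer: INVARIANT VIOLATED at state 1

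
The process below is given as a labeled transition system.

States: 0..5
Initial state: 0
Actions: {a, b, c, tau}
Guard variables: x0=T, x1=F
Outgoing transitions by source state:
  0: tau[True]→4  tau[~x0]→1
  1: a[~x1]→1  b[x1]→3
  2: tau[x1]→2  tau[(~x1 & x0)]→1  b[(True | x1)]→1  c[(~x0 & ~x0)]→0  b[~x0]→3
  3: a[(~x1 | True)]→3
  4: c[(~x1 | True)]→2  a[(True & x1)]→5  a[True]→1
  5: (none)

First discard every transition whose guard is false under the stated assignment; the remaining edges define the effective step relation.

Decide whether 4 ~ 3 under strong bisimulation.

Refine partition for ~:
  round 0: {{0,1,2,3,4,5}}
  round 1: {{0},{1,3},{2},{4},{5}}
Fixed point at round 2; 5 class(es).
class of 4: {4}; class of 3: {1,3}

Answer: NOT BISIMILAR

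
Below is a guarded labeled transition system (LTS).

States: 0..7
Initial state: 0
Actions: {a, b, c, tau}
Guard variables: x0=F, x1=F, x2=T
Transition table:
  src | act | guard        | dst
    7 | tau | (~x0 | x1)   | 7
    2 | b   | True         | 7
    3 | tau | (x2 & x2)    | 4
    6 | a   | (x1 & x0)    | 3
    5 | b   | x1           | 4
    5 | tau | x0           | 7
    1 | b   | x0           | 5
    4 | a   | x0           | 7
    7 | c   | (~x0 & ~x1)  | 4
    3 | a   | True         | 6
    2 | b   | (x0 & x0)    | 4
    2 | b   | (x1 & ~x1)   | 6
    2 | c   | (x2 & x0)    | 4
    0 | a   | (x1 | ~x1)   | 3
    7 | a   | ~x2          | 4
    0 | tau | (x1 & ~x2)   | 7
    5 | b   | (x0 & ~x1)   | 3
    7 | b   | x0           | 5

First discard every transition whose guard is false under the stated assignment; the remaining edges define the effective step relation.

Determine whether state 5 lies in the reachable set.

Answer: UNREACHABLE

Working:
Guard filter leaves 6 enabled edge(s).
Layer 0: {0}
Layer 1: {3}  total {0,3}
Layer 2: {4,6}  total {0,3,4,6}
Reachable = {0,3,4,6}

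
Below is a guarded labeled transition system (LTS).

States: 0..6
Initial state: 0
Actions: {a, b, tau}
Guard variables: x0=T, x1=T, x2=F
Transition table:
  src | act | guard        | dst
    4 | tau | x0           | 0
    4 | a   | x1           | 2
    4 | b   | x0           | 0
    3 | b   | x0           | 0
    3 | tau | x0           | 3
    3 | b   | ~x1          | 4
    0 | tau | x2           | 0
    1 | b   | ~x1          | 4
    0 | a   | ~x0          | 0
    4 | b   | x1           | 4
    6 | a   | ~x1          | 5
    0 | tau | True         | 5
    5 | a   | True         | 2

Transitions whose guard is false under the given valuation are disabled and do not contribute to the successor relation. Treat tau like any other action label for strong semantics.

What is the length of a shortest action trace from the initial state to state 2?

Breadth-first toward 2:
  L0 = {0}
  L1 = {5}
  L2 = {2}
depth(2)=2, e.g. tau·a

Answer: 2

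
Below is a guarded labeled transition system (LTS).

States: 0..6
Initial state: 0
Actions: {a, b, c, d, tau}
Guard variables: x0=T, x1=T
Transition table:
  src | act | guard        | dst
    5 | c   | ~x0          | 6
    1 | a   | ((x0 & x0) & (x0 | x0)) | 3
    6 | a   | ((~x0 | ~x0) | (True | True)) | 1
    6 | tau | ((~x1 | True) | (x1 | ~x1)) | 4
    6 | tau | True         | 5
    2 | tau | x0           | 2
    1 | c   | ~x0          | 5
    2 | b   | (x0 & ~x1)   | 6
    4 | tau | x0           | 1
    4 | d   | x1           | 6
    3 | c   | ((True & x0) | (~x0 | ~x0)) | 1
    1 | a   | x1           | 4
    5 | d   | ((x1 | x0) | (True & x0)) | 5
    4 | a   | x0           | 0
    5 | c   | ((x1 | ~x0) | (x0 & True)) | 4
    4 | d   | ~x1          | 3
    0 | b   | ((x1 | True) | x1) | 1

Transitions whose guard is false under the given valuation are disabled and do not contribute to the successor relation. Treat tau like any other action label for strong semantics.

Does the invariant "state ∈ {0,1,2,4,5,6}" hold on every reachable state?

Answer: INVARIANT VIOLATED at state 3

Trace:
Inv-set: {0,1,2,4,5,6}
Reach set: {0,1,3,4,5,6}
  0: ok
  1: ok
  3: VIOLATES
  4: ok
  5: ok
  6: ok
reach 3 via b·a — violates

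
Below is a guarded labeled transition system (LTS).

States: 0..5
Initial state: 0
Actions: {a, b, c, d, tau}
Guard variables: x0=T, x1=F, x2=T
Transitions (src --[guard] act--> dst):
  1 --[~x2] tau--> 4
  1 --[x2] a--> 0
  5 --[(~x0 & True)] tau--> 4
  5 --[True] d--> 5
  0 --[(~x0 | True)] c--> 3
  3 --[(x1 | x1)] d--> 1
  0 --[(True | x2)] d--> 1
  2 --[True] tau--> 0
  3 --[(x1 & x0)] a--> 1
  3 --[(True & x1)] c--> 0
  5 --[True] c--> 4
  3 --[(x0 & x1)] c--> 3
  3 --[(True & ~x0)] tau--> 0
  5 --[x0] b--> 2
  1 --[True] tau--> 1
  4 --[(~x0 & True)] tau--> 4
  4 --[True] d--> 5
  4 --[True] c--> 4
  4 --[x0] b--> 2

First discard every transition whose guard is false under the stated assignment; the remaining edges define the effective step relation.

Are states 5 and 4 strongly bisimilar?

Bisimulation quotient by refinement:
  round 0: {{0,1,2,3,4,5}}
  round 1: {{0},{1},{2},{3},{4,5}}
Fixed point at round 2; 5 class(es).
class of 5: {4,5}; class of 4: {4,5}

Answer: BISIMILAR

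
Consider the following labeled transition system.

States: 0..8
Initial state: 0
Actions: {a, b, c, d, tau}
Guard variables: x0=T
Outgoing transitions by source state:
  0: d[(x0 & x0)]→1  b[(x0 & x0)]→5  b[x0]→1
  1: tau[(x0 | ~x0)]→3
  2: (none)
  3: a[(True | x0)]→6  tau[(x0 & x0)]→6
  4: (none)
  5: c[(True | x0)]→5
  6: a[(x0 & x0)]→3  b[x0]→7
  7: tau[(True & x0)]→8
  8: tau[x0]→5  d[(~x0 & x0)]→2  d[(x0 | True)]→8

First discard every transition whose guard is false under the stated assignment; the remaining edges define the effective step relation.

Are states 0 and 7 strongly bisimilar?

Bisimulation quotient by refinement:
  round 0: {{0,1,2,3,4,5,6,7,8}}
  round 1: {{0},{1,7},{2,4},{3},{5},{6},{8}}
  round 2: {{0},{1},{2,4},{3},{5},{6},{7},{8}}
stable after 3 split(s): 8 block(s)
class of 0: {0}; class of 7: {7}

Answer: NOT BISIMILAR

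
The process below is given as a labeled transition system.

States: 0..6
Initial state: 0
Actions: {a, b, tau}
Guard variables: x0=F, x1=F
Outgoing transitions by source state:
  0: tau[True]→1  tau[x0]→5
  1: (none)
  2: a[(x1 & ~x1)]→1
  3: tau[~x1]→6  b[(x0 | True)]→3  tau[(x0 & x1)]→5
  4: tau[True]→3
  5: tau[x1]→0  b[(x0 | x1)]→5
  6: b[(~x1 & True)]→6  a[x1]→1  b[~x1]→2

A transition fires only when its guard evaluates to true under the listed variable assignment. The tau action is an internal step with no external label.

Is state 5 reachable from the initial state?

Answer: UNREACHABLE

Working:
After dropping false guards: 6 live edges.
depth 0: {0}
depth 1: {1}  now seen {0,1}
Reach set: {0,1}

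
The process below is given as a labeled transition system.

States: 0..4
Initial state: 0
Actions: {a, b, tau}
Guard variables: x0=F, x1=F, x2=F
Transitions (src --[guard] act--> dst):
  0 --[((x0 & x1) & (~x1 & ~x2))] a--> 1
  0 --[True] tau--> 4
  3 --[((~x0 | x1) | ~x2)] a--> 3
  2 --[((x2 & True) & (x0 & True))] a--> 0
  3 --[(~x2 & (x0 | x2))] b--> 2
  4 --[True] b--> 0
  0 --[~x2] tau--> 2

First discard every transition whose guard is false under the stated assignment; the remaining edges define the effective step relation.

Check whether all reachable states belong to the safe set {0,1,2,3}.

Answer: INVARIANT VIOLATED at state 4

Trace:
Allowed set {0,1,2,3}
Reach set: {0,2,4}
  0: ✓
  2: ✓
  4: VIOLATES
witness against invariant: tau → 4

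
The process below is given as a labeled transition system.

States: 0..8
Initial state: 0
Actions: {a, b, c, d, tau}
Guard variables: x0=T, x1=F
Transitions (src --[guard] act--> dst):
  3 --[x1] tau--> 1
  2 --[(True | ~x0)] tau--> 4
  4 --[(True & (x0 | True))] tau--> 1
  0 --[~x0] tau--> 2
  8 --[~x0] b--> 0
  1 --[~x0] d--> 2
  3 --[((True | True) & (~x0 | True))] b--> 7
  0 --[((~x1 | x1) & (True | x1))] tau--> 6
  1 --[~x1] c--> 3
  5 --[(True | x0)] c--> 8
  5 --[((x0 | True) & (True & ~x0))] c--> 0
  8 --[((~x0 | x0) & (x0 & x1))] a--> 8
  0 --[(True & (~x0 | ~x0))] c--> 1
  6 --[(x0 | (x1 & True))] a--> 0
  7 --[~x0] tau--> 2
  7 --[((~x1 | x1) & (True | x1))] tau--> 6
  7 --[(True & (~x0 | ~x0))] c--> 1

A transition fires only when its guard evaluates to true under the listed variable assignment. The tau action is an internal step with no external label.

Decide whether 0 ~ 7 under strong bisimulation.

Answer: BISIMILAR

Working:
Compute ~ classes (split until stable):
  P[0] = {{0,1,2,3,4,5,6,7,8}}
  P[1] = {{0,2,4,7},{1,5},{3},{6},{8}}
  P[2] = {{0,7},{1},{2},{3},{4},{5},{6},{8}}
8 equivalence class(es) (converged in 3)
class of 0: {0,7}; class of 7: {0,7}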